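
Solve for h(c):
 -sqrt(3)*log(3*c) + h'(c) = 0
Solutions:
 h(c) = C1 + sqrt(3)*c*log(c) - sqrt(3)*c + sqrt(3)*c*log(3)


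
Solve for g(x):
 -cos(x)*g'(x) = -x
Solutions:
 g(x) = C1 + Integral(x/cos(x), x)


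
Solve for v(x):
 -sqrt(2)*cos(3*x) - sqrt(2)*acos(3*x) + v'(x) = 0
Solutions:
 v(x) = C1 + sqrt(2)*(x*acos(3*x) - sqrt(1 - 9*x^2)/3) + sqrt(2)*sin(3*x)/3


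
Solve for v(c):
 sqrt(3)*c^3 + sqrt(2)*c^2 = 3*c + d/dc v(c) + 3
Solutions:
 v(c) = C1 + sqrt(3)*c^4/4 + sqrt(2)*c^3/3 - 3*c^2/2 - 3*c


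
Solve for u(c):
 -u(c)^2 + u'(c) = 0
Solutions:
 u(c) = -1/(C1 + c)


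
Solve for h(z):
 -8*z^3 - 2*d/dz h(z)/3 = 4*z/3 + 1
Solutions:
 h(z) = C1 - 3*z^4 - z^2 - 3*z/2


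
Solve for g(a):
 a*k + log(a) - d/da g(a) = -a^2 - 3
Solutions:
 g(a) = C1 + a^3/3 + a^2*k/2 + a*log(a) + 2*a


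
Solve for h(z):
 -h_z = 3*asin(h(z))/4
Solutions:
 Integral(1/asin(_y), (_y, h(z))) = C1 - 3*z/4


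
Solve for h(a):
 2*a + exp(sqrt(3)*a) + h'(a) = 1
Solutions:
 h(a) = C1 - a^2 + a - sqrt(3)*exp(sqrt(3)*a)/3


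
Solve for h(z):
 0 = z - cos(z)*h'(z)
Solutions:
 h(z) = C1 + Integral(z/cos(z), z)


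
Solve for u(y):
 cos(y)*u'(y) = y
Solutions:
 u(y) = C1 + Integral(y/cos(y), y)


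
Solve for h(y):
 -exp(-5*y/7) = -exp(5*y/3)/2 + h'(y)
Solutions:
 h(y) = C1 + 3*exp(5*y/3)/10 + 7*exp(-5*y/7)/5


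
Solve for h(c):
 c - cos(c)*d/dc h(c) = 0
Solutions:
 h(c) = C1 + Integral(c/cos(c), c)


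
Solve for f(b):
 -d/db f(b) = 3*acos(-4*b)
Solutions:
 f(b) = C1 - 3*b*acos(-4*b) - 3*sqrt(1 - 16*b^2)/4


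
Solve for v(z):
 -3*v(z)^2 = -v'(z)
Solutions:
 v(z) = -1/(C1 + 3*z)


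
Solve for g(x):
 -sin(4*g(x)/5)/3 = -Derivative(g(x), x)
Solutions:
 -x/3 + 5*log(cos(4*g(x)/5) - 1)/8 - 5*log(cos(4*g(x)/5) + 1)/8 = C1


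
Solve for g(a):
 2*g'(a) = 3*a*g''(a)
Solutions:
 g(a) = C1 + C2*a^(5/3)


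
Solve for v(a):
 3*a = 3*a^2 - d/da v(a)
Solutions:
 v(a) = C1 + a^3 - 3*a^2/2


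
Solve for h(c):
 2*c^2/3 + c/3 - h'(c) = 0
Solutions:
 h(c) = C1 + 2*c^3/9 + c^2/6


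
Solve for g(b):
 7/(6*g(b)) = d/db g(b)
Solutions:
 g(b) = -sqrt(C1 + 21*b)/3
 g(b) = sqrt(C1 + 21*b)/3


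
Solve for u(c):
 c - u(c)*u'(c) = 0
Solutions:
 u(c) = -sqrt(C1 + c^2)
 u(c) = sqrt(C1 + c^2)


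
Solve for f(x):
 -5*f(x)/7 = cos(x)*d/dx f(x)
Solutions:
 f(x) = C1*(sin(x) - 1)^(5/14)/(sin(x) + 1)^(5/14)


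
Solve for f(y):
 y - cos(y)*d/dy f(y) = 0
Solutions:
 f(y) = C1 + Integral(y/cos(y), y)


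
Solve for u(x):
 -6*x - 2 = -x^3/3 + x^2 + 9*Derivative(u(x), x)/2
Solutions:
 u(x) = C1 + x^4/54 - 2*x^3/27 - 2*x^2/3 - 4*x/9


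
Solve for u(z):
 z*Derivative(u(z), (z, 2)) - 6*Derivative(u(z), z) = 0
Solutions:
 u(z) = C1 + C2*z^7


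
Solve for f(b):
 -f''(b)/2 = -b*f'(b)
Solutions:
 f(b) = C1 + C2*erfi(b)


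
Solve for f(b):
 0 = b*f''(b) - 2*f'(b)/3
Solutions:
 f(b) = C1 + C2*b^(5/3)


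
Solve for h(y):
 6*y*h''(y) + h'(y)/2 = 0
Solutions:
 h(y) = C1 + C2*y^(11/12)


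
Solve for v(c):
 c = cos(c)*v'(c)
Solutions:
 v(c) = C1 + Integral(c/cos(c), c)


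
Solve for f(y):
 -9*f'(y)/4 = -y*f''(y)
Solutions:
 f(y) = C1 + C2*y^(13/4)


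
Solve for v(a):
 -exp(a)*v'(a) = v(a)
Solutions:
 v(a) = C1*exp(exp(-a))


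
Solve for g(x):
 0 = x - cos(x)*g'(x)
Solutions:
 g(x) = C1 + Integral(x/cos(x), x)


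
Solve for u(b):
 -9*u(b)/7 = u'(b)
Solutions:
 u(b) = C1*exp(-9*b/7)


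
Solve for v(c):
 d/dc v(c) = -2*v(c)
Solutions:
 v(c) = C1*exp(-2*c)


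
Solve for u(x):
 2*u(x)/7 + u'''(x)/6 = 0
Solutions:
 u(x) = C3*exp(x*(-12^(1/3)*7^(2/3) + 3*14^(2/3)*3^(1/3))/28)*sin(14^(2/3)*3^(5/6)*x/14) + C4*exp(x*(-12^(1/3)*7^(2/3) + 3*14^(2/3)*3^(1/3))/28)*cos(14^(2/3)*3^(5/6)*x/14) + C5*exp(-x*(12^(1/3)*7^(2/3) + 3*14^(2/3)*3^(1/3))/28) + (C1*sin(14^(2/3)*3^(5/6)*x/14) + C2*cos(14^(2/3)*3^(5/6)*x/14))*exp(12^(1/3)*7^(2/3)*x/14)


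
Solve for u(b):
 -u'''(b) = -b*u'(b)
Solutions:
 u(b) = C1 + Integral(C2*airyai(b) + C3*airybi(b), b)


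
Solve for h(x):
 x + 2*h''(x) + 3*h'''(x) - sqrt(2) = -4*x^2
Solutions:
 h(x) = C1 + C2*x + C3*exp(-2*x/3) - x^4/6 + 11*x^3/12 + x^2*(-33 + 2*sqrt(2))/8


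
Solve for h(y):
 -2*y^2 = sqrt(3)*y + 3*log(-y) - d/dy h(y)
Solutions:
 h(y) = C1 + 2*y^3/3 + sqrt(3)*y^2/2 + 3*y*log(-y) - 3*y


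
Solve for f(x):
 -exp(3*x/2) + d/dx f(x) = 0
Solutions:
 f(x) = C1 + 2*exp(3*x/2)/3


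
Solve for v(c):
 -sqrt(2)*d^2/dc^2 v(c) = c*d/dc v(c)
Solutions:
 v(c) = C1 + C2*erf(2^(1/4)*c/2)


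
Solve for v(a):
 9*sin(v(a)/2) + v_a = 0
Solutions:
 v(a) = -2*acos((-C1 - exp(9*a))/(C1 - exp(9*a))) + 4*pi
 v(a) = 2*acos((-C1 - exp(9*a))/(C1 - exp(9*a)))


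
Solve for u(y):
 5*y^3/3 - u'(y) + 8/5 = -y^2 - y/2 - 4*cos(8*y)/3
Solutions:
 u(y) = C1 + 5*y^4/12 + y^3/3 + y^2/4 + 8*y/5 + sin(8*y)/6


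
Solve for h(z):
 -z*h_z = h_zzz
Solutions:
 h(z) = C1 + Integral(C2*airyai(-z) + C3*airybi(-z), z)


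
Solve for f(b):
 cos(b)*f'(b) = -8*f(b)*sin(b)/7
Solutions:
 f(b) = C1*cos(b)^(8/7)


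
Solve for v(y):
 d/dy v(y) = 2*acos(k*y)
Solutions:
 v(y) = C1 + 2*Piecewise((y*acos(k*y) - sqrt(-k^2*y^2 + 1)/k, Ne(k, 0)), (pi*y/2, True))


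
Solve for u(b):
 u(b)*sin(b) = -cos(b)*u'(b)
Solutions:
 u(b) = C1*cos(b)


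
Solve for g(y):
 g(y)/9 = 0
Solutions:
 g(y) = 0


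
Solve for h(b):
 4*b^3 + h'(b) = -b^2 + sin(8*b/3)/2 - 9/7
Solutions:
 h(b) = C1 - b^4 - b^3/3 - 9*b/7 - 3*cos(8*b/3)/16


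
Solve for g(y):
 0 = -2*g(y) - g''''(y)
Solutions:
 g(y) = (C1*sin(2^(3/4)*y/2) + C2*cos(2^(3/4)*y/2))*exp(-2^(3/4)*y/2) + (C3*sin(2^(3/4)*y/2) + C4*cos(2^(3/4)*y/2))*exp(2^(3/4)*y/2)


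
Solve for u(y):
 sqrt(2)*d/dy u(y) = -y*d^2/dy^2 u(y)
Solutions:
 u(y) = C1 + C2*y^(1 - sqrt(2))


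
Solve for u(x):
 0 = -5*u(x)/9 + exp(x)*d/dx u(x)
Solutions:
 u(x) = C1*exp(-5*exp(-x)/9)


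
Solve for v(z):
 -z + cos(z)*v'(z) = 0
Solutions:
 v(z) = C1 + Integral(z/cos(z), z)


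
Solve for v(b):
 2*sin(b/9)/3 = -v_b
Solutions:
 v(b) = C1 + 6*cos(b/9)


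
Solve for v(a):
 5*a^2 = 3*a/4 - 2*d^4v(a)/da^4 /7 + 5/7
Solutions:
 v(a) = C1 + C2*a + C3*a^2 + C4*a^3 - 7*a^6/144 + 7*a^5/320 + 5*a^4/48


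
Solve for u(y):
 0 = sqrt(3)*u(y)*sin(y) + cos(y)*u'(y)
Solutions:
 u(y) = C1*cos(y)^(sqrt(3))


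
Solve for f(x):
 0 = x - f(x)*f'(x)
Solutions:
 f(x) = -sqrt(C1 + x^2)
 f(x) = sqrt(C1 + x^2)


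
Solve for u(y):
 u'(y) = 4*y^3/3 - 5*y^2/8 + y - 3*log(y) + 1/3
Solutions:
 u(y) = C1 + y^4/3 - 5*y^3/24 + y^2/2 - 3*y*log(y) + 10*y/3


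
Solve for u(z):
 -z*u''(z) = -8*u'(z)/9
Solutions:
 u(z) = C1 + C2*z^(17/9)


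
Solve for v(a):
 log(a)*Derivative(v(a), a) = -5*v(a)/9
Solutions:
 v(a) = C1*exp(-5*li(a)/9)


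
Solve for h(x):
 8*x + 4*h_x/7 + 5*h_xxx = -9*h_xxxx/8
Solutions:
 h(x) = C1 + C2*exp(x*(-280 + 1400*2^(2/3)*7^(1/3)/(27*sqrt(174561) + 30187)^(1/3) + 2^(1/3)*7^(2/3)*(27*sqrt(174561) + 30187)^(1/3))/189)*sin(14^(1/3)*sqrt(3)*x*(-7^(1/3)*(27*sqrt(174561) + 30187)^(1/3) + 1400*2^(1/3)/(27*sqrt(174561) + 30187)^(1/3))/189) + C3*exp(x*(-280 + 1400*2^(2/3)*7^(1/3)/(27*sqrt(174561) + 30187)^(1/3) + 2^(1/3)*7^(2/3)*(27*sqrt(174561) + 30187)^(1/3))/189)*cos(14^(1/3)*sqrt(3)*x*(-7^(1/3)*(27*sqrt(174561) + 30187)^(1/3) + 1400*2^(1/3)/(27*sqrt(174561) + 30187)^(1/3))/189) + C4*exp(-2*x*(1400*2^(2/3)*7^(1/3)/(27*sqrt(174561) + 30187)^(1/3) + 140 + 2^(1/3)*7^(2/3)*(27*sqrt(174561) + 30187)^(1/3))/189) - 7*x^2


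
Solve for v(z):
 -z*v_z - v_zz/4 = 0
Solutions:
 v(z) = C1 + C2*erf(sqrt(2)*z)


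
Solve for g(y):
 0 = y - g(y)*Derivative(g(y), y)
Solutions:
 g(y) = -sqrt(C1 + y^2)
 g(y) = sqrt(C1 + y^2)


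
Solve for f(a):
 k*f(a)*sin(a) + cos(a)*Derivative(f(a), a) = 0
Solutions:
 f(a) = C1*exp(k*log(cos(a)))


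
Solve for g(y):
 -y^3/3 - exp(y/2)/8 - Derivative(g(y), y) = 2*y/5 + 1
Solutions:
 g(y) = C1 - y^4/12 - y^2/5 - y - exp(y/2)/4


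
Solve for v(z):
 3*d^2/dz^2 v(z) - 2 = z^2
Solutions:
 v(z) = C1 + C2*z + z^4/36 + z^2/3


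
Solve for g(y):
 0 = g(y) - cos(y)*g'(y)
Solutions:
 g(y) = C1*sqrt(sin(y) + 1)/sqrt(sin(y) - 1)


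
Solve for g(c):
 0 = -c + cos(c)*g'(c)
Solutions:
 g(c) = C1 + Integral(c/cos(c), c)


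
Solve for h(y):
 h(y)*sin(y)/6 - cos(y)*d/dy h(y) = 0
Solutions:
 h(y) = C1/cos(y)^(1/6)


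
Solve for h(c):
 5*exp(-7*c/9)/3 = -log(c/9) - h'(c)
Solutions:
 h(c) = C1 - c*log(c) + c*(1 + 2*log(3)) + 15*exp(-7*c/9)/7


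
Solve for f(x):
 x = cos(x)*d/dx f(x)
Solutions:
 f(x) = C1 + Integral(x/cos(x), x)


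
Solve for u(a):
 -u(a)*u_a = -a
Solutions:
 u(a) = -sqrt(C1 + a^2)
 u(a) = sqrt(C1 + a^2)


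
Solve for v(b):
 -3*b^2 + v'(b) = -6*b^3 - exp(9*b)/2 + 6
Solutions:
 v(b) = C1 - 3*b^4/2 + b^3 + 6*b - exp(9*b)/18


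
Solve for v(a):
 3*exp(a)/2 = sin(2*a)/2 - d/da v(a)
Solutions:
 v(a) = C1 - 3*exp(a)/2 - cos(2*a)/4


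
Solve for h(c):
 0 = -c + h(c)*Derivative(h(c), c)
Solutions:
 h(c) = -sqrt(C1 + c^2)
 h(c) = sqrt(C1 + c^2)


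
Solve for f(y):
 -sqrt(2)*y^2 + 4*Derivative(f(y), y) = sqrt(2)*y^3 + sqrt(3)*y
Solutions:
 f(y) = C1 + sqrt(2)*y^4/16 + sqrt(2)*y^3/12 + sqrt(3)*y^2/8


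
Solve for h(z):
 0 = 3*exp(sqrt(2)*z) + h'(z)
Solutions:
 h(z) = C1 - 3*sqrt(2)*exp(sqrt(2)*z)/2


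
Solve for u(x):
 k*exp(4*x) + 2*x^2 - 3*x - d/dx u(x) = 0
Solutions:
 u(x) = C1 + k*exp(4*x)/4 + 2*x^3/3 - 3*x^2/2


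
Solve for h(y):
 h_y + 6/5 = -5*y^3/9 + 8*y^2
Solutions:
 h(y) = C1 - 5*y^4/36 + 8*y^3/3 - 6*y/5


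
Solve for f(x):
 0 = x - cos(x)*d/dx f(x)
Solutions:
 f(x) = C1 + Integral(x/cos(x), x)


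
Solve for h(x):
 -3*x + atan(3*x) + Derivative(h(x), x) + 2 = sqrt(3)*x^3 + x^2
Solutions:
 h(x) = C1 + sqrt(3)*x^4/4 + x^3/3 + 3*x^2/2 - x*atan(3*x) - 2*x + log(9*x^2 + 1)/6


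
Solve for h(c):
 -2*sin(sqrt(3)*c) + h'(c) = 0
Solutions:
 h(c) = C1 - 2*sqrt(3)*cos(sqrt(3)*c)/3


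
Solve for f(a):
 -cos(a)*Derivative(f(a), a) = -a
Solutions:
 f(a) = C1 + Integral(a/cos(a), a)


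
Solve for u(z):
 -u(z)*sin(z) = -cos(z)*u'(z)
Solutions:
 u(z) = C1/cos(z)


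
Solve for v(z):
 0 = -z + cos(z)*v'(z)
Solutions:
 v(z) = C1 + Integral(z/cos(z), z)


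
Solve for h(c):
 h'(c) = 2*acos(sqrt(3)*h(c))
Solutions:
 Integral(1/acos(sqrt(3)*_y), (_y, h(c))) = C1 + 2*c


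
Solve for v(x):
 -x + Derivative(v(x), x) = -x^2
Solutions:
 v(x) = C1 - x^3/3 + x^2/2


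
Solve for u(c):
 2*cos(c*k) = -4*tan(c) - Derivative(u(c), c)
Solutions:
 u(c) = C1 - 2*Piecewise((sin(c*k)/k, Ne(k, 0)), (c, True)) + 4*log(cos(c))


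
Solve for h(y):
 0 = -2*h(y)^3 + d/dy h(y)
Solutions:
 h(y) = -sqrt(2)*sqrt(-1/(C1 + 2*y))/2
 h(y) = sqrt(2)*sqrt(-1/(C1 + 2*y))/2


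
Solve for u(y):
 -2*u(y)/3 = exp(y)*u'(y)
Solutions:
 u(y) = C1*exp(2*exp(-y)/3)


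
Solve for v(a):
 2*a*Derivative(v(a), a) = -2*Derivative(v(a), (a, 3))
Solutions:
 v(a) = C1 + Integral(C2*airyai(-a) + C3*airybi(-a), a)


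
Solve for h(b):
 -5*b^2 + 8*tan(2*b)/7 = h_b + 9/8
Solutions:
 h(b) = C1 - 5*b^3/3 - 9*b/8 - 4*log(cos(2*b))/7


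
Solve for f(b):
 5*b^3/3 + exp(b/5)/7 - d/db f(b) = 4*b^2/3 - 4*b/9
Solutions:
 f(b) = C1 + 5*b^4/12 - 4*b^3/9 + 2*b^2/9 + 5*exp(b/5)/7


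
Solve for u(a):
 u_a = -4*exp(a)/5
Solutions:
 u(a) = C1 - 4*exp(a)/5


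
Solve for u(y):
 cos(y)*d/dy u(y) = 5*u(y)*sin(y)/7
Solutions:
 u(y) = C1/cos(y)^(5/7)


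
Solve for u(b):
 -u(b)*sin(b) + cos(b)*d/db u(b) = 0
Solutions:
 u(b) = C1/cos(b)


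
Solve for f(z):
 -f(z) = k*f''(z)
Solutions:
 f(z) = C1*exp(-z*sqrt(-1/k)) + C2*exp(z*sqrt(-1/k))


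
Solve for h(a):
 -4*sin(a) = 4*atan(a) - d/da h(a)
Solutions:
 h(a) = C1 + 4*a*atan(a) - 2*log(a^2 + 1) - 4*cos(a)


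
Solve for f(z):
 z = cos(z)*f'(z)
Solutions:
 f(z) = C1 + Integral(z/cos(z), z)


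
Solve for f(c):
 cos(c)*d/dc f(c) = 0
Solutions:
 f(c) = C1


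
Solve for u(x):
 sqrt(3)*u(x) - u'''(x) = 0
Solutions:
 u(x) = C3*exp(3^(1/6)*x) + (C1*sin(3^(2/3)*x/2) + C2*cos(3^(2/3)*x/2))*exp(-3^(1/6)*x/2)


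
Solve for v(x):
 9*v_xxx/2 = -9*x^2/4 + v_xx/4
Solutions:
 v(x) = C1 + C2*x + C3*exp(x/18) + 3*x^4/4 + 54*x^3 + 2916*x^2


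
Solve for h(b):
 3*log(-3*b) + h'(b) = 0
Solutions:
 h(b) = C1 - 3*b*log(-b) + 3*b*(1 - log(3))


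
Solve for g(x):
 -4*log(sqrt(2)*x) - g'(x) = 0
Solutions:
 g(x) = C1 - 4*x*log(x) - x*log(4) + 4*x


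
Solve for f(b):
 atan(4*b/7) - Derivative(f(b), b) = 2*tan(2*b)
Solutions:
 f(b) = C1 + b*atan(4*b/7) - 7*log(16*b^2 + 49)/8 + log(cos(2*b))


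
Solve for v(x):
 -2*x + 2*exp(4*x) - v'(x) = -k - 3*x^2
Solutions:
 v(x) = C1 + k*x + x^3 - x^2 + exp(4*x)/2


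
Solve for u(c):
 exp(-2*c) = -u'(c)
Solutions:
 u(c) = C1 + exp(-2*c)/2


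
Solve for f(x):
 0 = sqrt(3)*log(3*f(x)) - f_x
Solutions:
 -sqrt(3)*Integral(1/(log(_y) + log(3)), (_y, f(x)))/3 = C1 - x


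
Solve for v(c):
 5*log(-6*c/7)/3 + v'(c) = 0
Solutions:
 v(c) = C1 - 5*c*log(-c)/3 + 5*c*(-log(6) + 1 + log(7))/3


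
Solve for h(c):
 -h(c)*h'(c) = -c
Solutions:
 h(c) = -sqrt(C1 + c^2)
 h(c) = sqrt(C1 + c^2)


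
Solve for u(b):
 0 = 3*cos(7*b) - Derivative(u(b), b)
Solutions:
 u(b) = C1 + 3*sin(7*b)/7


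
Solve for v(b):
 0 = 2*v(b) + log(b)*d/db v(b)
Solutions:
 v(b) = C1*exp(-2*li(b))


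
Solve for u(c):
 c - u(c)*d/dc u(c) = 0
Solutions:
 u(c) = -sqrt(C1 + c^2)
 u(c) = sqrt(C1 + c^2)


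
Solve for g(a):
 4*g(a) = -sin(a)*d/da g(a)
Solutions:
 g(a) = C1*(cos(a)^2 + 2*cos(a) + 1)/(cos(a)^2 - 2*cos(a) + 1)


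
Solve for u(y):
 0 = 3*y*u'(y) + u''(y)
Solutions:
 u(y) = C1 + C2*erf(sqrt(6)*y/2)


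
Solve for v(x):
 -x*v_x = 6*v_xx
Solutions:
 v(x) = C1 + C2*erf(sqrt(3)*x/6)


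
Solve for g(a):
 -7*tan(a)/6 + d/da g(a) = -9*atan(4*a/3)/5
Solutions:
 g(a) = C1 - 9*a*atan(4*a/3)/5 + 27*log(16*a^2 + 9)/40 - 7*log(cos(a))/6


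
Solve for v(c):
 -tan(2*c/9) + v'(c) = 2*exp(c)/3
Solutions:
 v(c) = C1 + 2*exp(c)/3 - 9*log(cos(2*c/9))/2


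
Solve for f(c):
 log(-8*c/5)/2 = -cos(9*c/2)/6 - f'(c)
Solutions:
 f(c) = C1 - c*log(-c)/2 - 2*c*log(2) + c/2 + c*log(10)/2 - sin(9*c/2)/27


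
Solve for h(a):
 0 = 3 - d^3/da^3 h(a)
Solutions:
 h(a) = C1 + C2*a + C3*a^2 + a^3/2


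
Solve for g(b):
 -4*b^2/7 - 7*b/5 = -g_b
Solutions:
 g(b) = C1 + 4*b^3/21 + 7*b^2/10


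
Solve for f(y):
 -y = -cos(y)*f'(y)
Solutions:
 f(y) = C1 + Integral(y/cos(y), y)


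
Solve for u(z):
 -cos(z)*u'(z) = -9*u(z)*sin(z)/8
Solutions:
 u(z) = C1/cos(z)^(9/8)


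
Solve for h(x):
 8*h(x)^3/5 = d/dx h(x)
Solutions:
 h(x) = -sqrt(10)*sqrt(-1/(C1 + 8*x))/2
 h(x) = sqrt(10)*sqrt(-1/(C1 + 8*x))/2


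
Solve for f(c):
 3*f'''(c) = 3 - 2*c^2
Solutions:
 f(c) = C1 + C2*c + C3*c^2 - c^5/90 + c^3/6


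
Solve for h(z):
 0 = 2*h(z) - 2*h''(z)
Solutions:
 h(z) = C1*exp(-z) + C2*exp(z)


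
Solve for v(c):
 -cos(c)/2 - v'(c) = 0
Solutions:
 v(c) = C1 - sin(c)/2


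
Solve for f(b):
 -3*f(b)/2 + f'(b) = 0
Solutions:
 f(b) = C1*exp(3*b/2)


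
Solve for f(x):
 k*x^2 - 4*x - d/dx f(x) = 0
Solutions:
 f(x) = C1 + k*x^3/3 - 2*x^2


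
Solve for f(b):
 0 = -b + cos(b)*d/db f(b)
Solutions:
 f(b) = C1 + Integral(b/cos(b), b)


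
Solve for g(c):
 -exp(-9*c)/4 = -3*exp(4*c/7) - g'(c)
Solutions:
 g(c) = C1 - 21*exp(4*c/7)/4 - exp(-9*c)/36


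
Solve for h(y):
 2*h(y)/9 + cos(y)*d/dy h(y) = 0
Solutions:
 h(y) = C1*(sin(y) - 1)^(1/9)/(sin(y) + 1)^(1/9)


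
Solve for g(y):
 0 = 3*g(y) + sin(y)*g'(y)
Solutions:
 g(y) = C1*(cos(y) + 1)^(3/2)/(cos(y) - 1)^(3/2)


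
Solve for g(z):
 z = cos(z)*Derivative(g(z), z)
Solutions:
 g(z) = C1 + Integral(z/cos(z), z)


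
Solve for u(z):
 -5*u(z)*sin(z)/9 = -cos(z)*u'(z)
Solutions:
 u(z) = C1/cos(z)^(5/9)


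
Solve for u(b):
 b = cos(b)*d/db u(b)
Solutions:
 u(b) = C1 + Integral(b/cos(b), b)


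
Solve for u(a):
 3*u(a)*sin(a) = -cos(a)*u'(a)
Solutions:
 u(a) = C1*cos(a)^3


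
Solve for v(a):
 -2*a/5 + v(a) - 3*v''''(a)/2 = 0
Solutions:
 v(a) = C1*exp(-2^(1/4)*3^(3/4)*a/3) + C2*exp(2^(1/4)*3^(3/4)*a/3) + C3*sin(2^(1/4)*3^(3/4)*a/3) + C4*cos(2^(1/4)*3^(3/4)*a/3) + 2*a/5


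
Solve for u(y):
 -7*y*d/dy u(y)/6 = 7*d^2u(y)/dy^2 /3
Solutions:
 u(y) = C1 + C2*erf(y/2)


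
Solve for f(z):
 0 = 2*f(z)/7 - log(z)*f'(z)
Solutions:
 f(z) = C1*exp(2*li(z)/7)


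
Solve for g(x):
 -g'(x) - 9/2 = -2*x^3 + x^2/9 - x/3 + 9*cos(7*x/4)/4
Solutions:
 g(x) = C1 + x^4/2 - x^3/27 + x^2/6 - 9*x/2 - 9*sin(7*x/4)/7


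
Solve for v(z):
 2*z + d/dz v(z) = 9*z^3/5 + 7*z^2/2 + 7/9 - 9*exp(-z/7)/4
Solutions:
 v(z) = C1 + 9*z^4/20 + 7*z^3/6 - z^2 + 7*z/9 + 63*exp(-z/7)/4


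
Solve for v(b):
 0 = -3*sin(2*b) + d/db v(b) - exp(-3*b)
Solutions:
 v(b) = C1 - 3*cos(2*b)/2 - exp(-3*b)/3


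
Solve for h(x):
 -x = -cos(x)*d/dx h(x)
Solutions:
 h(x) = C1 + Integral(x/cos(x), x)


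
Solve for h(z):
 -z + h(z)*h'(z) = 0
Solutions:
 h(z) = -sqrt(C1 + z^2)
 h(z) = sqrt(C1 + z^2)


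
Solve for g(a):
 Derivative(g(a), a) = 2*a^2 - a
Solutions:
 g(a) = C1 + 2*a^3/3 - a^2/2


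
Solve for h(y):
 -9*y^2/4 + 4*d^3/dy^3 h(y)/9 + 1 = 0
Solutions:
 h(y) = C1 + C2*y + C3*y^2 + 27*y^5/320 - 3*y^3/8


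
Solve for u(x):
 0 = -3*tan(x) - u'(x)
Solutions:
 u(x) = C1 + 3*log(cos(x))


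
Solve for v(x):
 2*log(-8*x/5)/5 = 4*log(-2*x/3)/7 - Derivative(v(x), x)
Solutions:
 v(x) = C1 + 6*x*log(-x)/35 + 2*x*(-10*log(3) - 11*log(2) - 3 + 7*log(5))/35


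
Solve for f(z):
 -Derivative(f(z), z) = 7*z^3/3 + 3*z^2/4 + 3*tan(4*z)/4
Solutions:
 f(z) = C1 - 7*z^4/12 - z^3/4 + 3*log(cos(4*z))/16


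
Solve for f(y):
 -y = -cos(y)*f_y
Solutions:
 f(y) = C1 + Integral(y/cos(y), y)


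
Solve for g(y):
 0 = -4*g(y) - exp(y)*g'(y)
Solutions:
 g(y) = C1*exp(4*exp(-y))


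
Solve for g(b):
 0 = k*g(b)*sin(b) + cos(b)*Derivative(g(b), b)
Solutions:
 g(b) = C1*exp(k*log(cos(b)))


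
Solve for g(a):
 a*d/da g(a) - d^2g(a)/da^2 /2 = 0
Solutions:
 g(a) = C1 + C2*erfi(a)


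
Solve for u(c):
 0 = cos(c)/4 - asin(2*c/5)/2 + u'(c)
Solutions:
 u(c) = C1 + c*asin(2*c/5)/2 + sqrt(25 - 4*c^2)/4 - sin(c)/4


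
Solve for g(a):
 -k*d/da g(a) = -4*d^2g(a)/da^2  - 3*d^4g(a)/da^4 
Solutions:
 g(a) = C1 + C2*exp(2^(1/3)*a*(-2^(1/3)*(-9*k + sqrt(81*k^2 + 256))^(1/3) + 8/(-9*k + sqrt(81*k^2 + 256))^(1/3))/6) + C3*exp(2^(1/3)*a*(2^(1/3)*(-9*k + sqrt(81*k^2 + 256))^(1/3) - 2^(1/3)*sqrt(3)*I*(-9*k + sqrt(81*k^2 + 256))^(1/3) + 32/((-1 + sqrt(3)*I)*(-9*k + sqrt(81*k^2 + 256))^(1/3)))/12) + C4*exp(2^(1/3)*a*(2^(1/3)*(-9*k + sqrt(81*k^2 + 256))^(1/3) + 2^(1/3)*sqrt(3)*I*(-9*k + sqrt(81*k^2 + 256))^(1/3) - 32/((1 + sqrt(3)*I)*(-9*k + sqrt(81*k^2 + 256))^(1/3)))/12)


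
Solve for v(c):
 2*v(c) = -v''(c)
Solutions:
 v(c) = C1*sin(sqrt(2)*c) + C2*cos(sqrt(2)*c)


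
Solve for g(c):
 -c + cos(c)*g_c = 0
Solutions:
 g(c) = C1 + Integral(c/cos(c), c)


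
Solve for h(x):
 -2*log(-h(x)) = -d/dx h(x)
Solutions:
 -li(-h(x)) = C1 + 2*x


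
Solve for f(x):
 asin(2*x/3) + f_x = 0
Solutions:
 f(x) = C1 - x*asin(2*x/3) - sqrt(9 - 4*x^2)/2


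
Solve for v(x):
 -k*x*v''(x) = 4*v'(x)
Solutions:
 v(x) = C1 + x^(((re(k) - 4)*re(k) + im(k)^2)/(re(k)^2 + im(k)^2))*(C2*sin(4*log(x)*Abs(im(k))/(re(k)^2 + im(k)^2)) + C3*cos(4*log(x)*im(k)/(re(k)^2 + im(k)^2)))


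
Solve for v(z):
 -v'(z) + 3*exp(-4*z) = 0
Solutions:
 v(z) = C1 - 3*exp(-4*z)/4


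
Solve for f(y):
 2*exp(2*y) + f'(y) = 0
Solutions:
 f(y) = C1 - exp(2*y)


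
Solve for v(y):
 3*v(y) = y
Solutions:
 v(y) = y/3


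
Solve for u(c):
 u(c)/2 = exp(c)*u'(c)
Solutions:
 u(c) = C1*exp(-exp(-c)/2)


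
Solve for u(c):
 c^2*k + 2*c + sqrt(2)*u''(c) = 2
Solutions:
 u(c) = C1 + C2*c - sqrt(2)*c^4*k/24 - sqrt(2)*c^3/6 + sqrt(2)*c^2/2


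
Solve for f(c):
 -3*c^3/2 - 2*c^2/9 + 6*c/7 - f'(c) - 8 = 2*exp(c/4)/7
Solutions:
 f(c) = C1 - 3*c^4/8 - 2*c^3/27 + 3*c^2/7 - 8*c - 8*exp(c/4)/7


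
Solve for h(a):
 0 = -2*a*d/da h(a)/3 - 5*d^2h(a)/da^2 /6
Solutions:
 h(a) = C1 + C2*erf(sqrt(10)*a/5)


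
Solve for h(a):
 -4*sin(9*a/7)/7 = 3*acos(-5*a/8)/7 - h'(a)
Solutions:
 h(a) = C1 + 3*a*acos(-5*a/8)/7 + 3*sqrt(64 - 25*a^2)/35 - 4*cos(9*a/7)/9


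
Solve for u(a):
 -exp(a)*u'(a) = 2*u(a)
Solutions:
 u(a) = C1*exp(2*exp(-a))


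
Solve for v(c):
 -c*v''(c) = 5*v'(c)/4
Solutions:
 v(c) = C1 + C2/c^(1/4)


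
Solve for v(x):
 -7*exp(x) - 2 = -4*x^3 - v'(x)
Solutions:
 v(x) = C1 - x^4 + 2*x + 7*exp(x)


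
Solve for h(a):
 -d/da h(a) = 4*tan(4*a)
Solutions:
 h(a) = C1 + log(cos(4*a))


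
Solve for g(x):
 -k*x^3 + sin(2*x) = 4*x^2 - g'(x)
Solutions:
 g(x) = C1 + k*x^4/4 + 4*x^3/3 + cos(2*x)/2


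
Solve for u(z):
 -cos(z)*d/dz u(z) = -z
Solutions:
 u(z) = C1 + Integral(z/cos(z), z)


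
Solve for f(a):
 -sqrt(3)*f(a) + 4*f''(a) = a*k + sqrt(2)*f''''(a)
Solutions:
 f(a) = C1*exp(-2^(1/4)*a*sqrt(1 - sqrt(4 - sqrt(6))/2)) + C2*exp(2^(1/4)*a*sqrt(1 - sqrt(4 - sqrt(6))/2)) + C3*exp(-2^(1/4)*a*sqrt(sqrt(4 - sqrt(6))/2 + 1)) + C4*exp(2^(1/4)*a*sqrt(sqrt(4 - sqrt(6))/2 + 1)) - sqrt(3)*a*k/3


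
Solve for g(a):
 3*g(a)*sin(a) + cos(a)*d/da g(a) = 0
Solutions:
 g(a) = C1*cos(a)^3


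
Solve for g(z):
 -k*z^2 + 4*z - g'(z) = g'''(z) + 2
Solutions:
 g(z) = C1 + C2*sin(z) + C3*cos(z) - k*z^3/3 + 2*k*z + 2*z^2 - 2*z


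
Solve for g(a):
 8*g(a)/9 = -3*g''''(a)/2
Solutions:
 g(a) = (C1*sin(sqrt(2)*3^(1/4)*a/3) + C2*cos(sqrt(2)*3^(1/4)*a/3))*exp(-sqrt(2)*3^(1/4)*a/3) + (C3*sin(sqrt(2)*3^(1/4)*a/3) + C4*cos(sqrt(2)*3^(1/4)*a/3))*exp(sqrt(2)*3^(1/4)*a/3)


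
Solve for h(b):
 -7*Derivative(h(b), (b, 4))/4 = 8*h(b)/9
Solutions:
 h(b) = (C1*sin(14^(3/4)*sqrt(3)*b/21) + C2*cos(14^(3/4)*sqrt(3)*b/21))*exp(-14^(3/4)*sqrt(3)*b/21) + (C3*sin(14^(3/4)*sqrt(3)*b/21) + C4*cos(14^(3/4)*sqrt(3)*b/21))*exp(14^(3/4)*sqrt(3)*b/21)


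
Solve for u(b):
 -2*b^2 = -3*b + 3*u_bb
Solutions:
 u(b) = C1 + C2*b - b^4/18 + b^3/6


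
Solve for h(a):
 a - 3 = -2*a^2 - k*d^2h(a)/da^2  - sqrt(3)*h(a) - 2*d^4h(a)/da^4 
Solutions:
 h(a) = C1*exp(-a*sqrt(-k - sqrt(k^2 - 8*sqrt(3)))/2) + C2*exp(a*sqrt(-k - sqrt(k^2 - 8*sqrt(3)))/2) + C3*exp(-a*sqrt(-k + sqrt(k^2 - 8*sqrt(3)))/2) + C4*exp(a*sqrt(-k + sqrt(k^2 - 8*sqrt(3)))/2) - 2*sqrt(3)*a^2/3 - sqrt(3)*a/3 + 4*k/3 + sqrt(3)


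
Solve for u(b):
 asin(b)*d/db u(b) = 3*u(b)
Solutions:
 u(b) = C1*exp(3*Integral(1/asin(b), b))


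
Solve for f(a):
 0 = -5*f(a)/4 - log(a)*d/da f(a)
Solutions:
 f(a) = C1*exp(-5*li(a)/4)


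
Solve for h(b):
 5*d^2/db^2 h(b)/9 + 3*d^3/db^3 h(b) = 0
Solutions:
 h(b) = C1 + C2*b + C3*exp(-5*b/27)


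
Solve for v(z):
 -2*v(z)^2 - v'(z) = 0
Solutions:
 v(z) = 1/(C1 + 2*z)


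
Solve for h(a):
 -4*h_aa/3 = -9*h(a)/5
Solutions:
 h(a) = C1*exp(-3*sqrt(15)*a/10) + C2*exp(3*sqrt(15)*a/10)


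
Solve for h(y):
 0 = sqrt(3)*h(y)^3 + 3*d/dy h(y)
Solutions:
 h(y) = -sqrt(6)*sqrt(-1/(C1 - sqrt(3)*y))/2
 h(y) = sqrt(6)*sqrt(-1/(C1 - sqrt(3)*y))/2


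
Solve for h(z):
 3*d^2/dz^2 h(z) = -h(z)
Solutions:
 h(z) = C1*sin(sqrt(3)*z/3) + C2*cos(sqrt(3)*z/3)


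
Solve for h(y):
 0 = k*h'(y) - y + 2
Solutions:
 h(y) = C1 + y^2/(2*k) - 2*y/k


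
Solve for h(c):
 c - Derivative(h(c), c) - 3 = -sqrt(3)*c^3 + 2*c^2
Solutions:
 h(c) = C1 + sqrt(3)*c^4/4 - 2*c^3/3 + c^2/2 - 3*c


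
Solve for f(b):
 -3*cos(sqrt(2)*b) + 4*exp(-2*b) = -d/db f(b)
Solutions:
 f(b) = C1 + 3*sqrt(2)*sin(sqrt(2)*b)/2 + 2*exp(-2*b)


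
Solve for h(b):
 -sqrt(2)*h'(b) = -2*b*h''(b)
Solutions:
 h(b) = C1 + C2*b^(sqrt(2)/2 + 1)


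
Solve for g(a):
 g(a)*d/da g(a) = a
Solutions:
 g(a) = -sqrt(C1 + a^2)
 g(a) = sqrt(C1 + a^2)


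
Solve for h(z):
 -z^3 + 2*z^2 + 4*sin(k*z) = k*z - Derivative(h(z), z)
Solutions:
 h(z) = C1 + k*z^2/2 + z^4/4 - 2*z^3/3 + 4*cos(k*z)/k


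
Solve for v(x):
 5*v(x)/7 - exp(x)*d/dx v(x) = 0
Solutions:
 v(x) = C1*exp(-5*exp(-x)/7)


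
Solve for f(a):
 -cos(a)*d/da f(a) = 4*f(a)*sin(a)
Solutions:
 f(a) = C1*cos(a)^4


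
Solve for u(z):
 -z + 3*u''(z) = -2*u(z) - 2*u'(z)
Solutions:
 u(z) = z/2 + (C1*sin(sqrt(5)*z/3) + C2*cos(sqrt(5)*z/3))*exp(-z/3) - 1/2


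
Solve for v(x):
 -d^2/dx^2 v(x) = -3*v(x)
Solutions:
 v(x) = C1*exp(-sqrt(3)*x) + C2*exp(sqrt(3)*x)


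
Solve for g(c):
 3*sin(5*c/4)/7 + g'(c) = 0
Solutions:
 g(c) = C1 + 12*cos(5*c/4)/35


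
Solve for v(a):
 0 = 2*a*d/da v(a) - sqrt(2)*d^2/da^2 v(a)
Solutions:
 v(a) = C1 + C2*erfi(2^(3/4)*a/2)


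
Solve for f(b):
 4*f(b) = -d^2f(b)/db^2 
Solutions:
 f(b) = C1*sin(2*b) + C2*cos(2*b)


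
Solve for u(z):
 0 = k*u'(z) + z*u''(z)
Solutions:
 u(z) = C1 + z^(1 - re(k))*(C2*sin(log(z)*Abs(im(k))) + C3*cos(log(z)*im(k)))


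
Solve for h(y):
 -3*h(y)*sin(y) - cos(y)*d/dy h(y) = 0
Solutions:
 h(y) = C1*cos(y)^3


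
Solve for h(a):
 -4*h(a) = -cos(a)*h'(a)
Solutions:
 h(a) = C1*(sin(a)^2 + 2*sin(a) + 1)/(sin(a)^2 - 2*sin(a) + 1)


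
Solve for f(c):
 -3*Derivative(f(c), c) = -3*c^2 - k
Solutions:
 f(c) = C1 + c^3/3 + c*k/3


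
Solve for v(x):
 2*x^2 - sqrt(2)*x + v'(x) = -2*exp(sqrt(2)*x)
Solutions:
 v(x) = C1 - 2*x^3/3 + sqrt(2)*x^2/2 - sqrt(2)*exp(sqrt(2)*x)


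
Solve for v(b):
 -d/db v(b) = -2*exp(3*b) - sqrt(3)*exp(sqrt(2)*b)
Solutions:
 v(b) = C1 + 2*exp(3*b)/3 + sqrt(6)*exp(sqrt(2)*b)/2


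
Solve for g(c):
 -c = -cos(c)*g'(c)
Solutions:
 g(c) = C1 + Integral(c/cos(c), c)


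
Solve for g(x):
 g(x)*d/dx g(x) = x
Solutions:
 g(x) = -sqrt(C1 + x^2)
 g(x) = sqrt(C1 + x^2)


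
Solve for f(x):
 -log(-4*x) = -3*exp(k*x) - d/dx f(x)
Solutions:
 f(x) = C1 + x*log(-x) + x*(-1 + 2*log(2)) + Piecewise((-3*exp(k*x)/k, Ne(k, 0)), (-3*x, True))


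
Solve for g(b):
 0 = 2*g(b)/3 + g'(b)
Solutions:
 g(b) = C1*exp(-2*b/3)


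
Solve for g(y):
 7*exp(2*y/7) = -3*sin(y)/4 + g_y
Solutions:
 g(y) = C1 + 49*exp(2*y/7)/2 - 3*cos(y)/4


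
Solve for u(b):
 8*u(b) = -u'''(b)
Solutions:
 u(b) = C3*exp(-2*b) + (C1*sin(sqrt(3)*b) + C2*cos(sqrt(3)*b))*exp(b)


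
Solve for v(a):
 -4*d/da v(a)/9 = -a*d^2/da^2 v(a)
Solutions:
 v(a) = C1 + C2*a^(13/9)


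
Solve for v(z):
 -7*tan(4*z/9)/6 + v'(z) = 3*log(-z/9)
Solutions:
 v(z) = C1 + 3*z*log(-z) - 6*z*log(3) - 3*z - 21*log(cos(4*z/9))/8


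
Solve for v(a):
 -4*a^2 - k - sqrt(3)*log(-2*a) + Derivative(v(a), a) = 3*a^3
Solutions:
 v(a) = C1 + 3*a^4/4 + 4*a^3/3 + a*(k - sqrt(3) + sqrt(3)*log(2)) + sqrt(3)*a*log(-a)


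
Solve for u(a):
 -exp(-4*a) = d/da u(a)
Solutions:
 u(a) = C1 + exp(-4*a)/4


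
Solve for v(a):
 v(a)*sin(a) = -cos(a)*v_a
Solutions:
 v(a) = C1*cos(a)


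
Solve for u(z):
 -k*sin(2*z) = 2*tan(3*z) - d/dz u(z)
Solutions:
 u(z) = C1 - k*cos(2*z)/2 - 2*log(cos(3*z))/3


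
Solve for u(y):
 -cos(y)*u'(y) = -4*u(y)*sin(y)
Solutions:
 u(y) = C1/cos(y)^4


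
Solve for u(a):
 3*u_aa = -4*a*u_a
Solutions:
 u(a) = C1 + C2*erf(sqrt(6)*a/3)


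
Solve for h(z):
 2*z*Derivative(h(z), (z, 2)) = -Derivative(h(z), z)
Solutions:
 h(z) = C1 + C2*sqrt(z)


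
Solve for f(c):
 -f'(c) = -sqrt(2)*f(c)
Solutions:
 f(c) = C1*exp(sqrt(2)*c)


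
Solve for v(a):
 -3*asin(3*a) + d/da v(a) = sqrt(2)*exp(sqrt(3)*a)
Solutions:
 v(a) = C1 + 3*a*asin(3*a) + sqrt(1 - 9*a^2) + sqrt(6)*exp(sqrt(3)*a)/3


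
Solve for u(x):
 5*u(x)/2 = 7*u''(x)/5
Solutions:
 u(x) = C1*exp(-5*sqrt(14)*x/14) + C2*exp(5*sqrt(14)*x/14)


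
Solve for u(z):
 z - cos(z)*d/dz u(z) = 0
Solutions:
 u(z) = C1 + Integral(z/cos(z), z)


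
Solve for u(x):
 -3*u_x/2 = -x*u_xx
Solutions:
 u(x) = C1 + C2*x^(5/2)


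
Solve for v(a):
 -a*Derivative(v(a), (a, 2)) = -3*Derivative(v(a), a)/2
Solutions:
 v(a) = C1 + C2*a^(5/2)


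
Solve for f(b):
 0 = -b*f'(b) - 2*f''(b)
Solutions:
 f(b) = C1 + C2*erf(b/2)


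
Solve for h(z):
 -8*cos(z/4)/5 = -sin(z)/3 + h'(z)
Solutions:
 h(z) = C1 - 32*sin(z/4)/5 - cos(z)/3


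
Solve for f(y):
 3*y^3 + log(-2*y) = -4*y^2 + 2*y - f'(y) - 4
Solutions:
 f(y) = C1 - 3*y^4/4 - 4*y^3/3 + y^2 - y*log(-y) + y*(-3 - log(2))


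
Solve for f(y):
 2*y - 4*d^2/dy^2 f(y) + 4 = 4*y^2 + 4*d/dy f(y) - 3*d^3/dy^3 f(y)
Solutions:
 f(y) = C1 + C2*exp(-2*y/3) + C3*exp(2*y) - y^3/3 + 5*y^2/4 - 3*y


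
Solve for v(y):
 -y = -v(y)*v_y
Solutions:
 v(y) = -sqrt(C1 + y^2)
 v(y) = sqrt(C1 + y^2)


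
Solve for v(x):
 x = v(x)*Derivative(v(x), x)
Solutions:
 v(x) = -sqrt(C1 + x^2)
 v(x) = sqrt(C1 + x^2)


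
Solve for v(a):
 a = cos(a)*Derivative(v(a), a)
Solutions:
 v(a) = C1 + Integral(a/cos(a), a)


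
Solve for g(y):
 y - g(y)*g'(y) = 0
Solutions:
 g(y) = -sqrt(C1 + y^2)
 g(y) = sqrt(C1 + y^2)


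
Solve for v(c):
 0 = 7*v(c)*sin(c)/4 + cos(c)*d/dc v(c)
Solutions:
 v(c) = C1*cos(c)^(7/4)


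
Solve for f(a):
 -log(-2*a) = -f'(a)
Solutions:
 f(a) = C1 + a*log(-a) + a*(-1 + log(2))


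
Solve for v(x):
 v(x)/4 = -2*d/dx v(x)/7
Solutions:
 v(x) = C1*exp(-7*x/8)


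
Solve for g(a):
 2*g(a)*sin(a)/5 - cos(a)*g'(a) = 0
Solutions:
 g(a) = C1/cos(a)^(2/5)


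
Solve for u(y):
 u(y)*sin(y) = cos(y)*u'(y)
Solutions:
 u(y) = C1/cos(y)


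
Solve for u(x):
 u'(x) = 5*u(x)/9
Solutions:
 u(x) = C1*exp(5*x/9)


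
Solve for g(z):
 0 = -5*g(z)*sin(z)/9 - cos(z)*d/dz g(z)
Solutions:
 g(z) = C1*cos(z)^(5/9)


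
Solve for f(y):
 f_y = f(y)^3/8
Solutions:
 f(y) = -2*sqrt(-1/(C1 + y))
 f(y) = 2*sqrt(-1/(C1 + y))


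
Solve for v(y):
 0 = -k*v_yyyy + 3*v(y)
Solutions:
 v(y) = C1*exp(-3^(1/4)*y*(1/k)^(1/4)) + C2*exp(3^(1/4)*y*(1/k)^(1/4)) + C3*exp(-3^(1/4)*I*y*(1/k)^(1/4)) + C4*exp(3^(1/4)*I*y*(1/k)^(1/4))


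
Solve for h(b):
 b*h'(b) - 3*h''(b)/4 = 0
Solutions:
 h(b) = C1 + C2*erfi(sqrt(6)*b/3)


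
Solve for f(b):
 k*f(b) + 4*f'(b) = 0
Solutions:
 f(b) = C1*exp(-b*k/4)


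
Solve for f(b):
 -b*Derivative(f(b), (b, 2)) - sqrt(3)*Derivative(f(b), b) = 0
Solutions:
 f(b) = C1 + C2*b^(1 - sqrt(3))


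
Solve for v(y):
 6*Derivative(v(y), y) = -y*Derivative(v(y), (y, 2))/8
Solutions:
 v(y) = C1 + C2/y^47


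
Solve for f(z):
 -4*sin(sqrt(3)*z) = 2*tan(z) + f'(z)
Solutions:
 f(z) = C1 + 2*log(cos(z)) + 4*sqrt(3)*cos(sqrt(3)*z)/3


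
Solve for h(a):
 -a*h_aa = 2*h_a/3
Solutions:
 h(a) = C1 + C2*a^(1/3)


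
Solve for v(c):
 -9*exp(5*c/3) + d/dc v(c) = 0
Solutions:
 v(c) = C1 + 27*exp(5*c/3)/5


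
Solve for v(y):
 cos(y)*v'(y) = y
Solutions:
 v(y) = C1 + Integral(y/cos(y), y)


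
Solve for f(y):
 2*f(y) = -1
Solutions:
 f(y) = -1/2


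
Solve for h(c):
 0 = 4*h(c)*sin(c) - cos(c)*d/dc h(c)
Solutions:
 h(c) = C1/cos(c)^4


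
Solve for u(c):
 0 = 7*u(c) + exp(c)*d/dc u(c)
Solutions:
 u(c) = C1*exp(7*exp(-c))


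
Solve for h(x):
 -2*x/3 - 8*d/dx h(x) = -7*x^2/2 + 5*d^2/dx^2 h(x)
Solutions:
 h(x) = C1 + C2*exp(-8*x/5) + 7*x^3/48 - 121*x^2/384 + 605*x/1536


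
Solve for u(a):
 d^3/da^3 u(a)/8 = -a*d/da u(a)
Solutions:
 u(a) = C1 + Integral(C2*airyai(-2*a) + C3*airybi(-2*a), a)


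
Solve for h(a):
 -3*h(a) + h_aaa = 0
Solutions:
 h(a) = C3*exp(3^(1/3)*a) + (C1*sin(3^(5/6)*a/2) + C2*cos(3^(5/6)*a/2))*exp(-3^(1/3)*a/2)


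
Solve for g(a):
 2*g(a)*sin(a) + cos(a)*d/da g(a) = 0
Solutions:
 g(a) = C1*cos(a)^2


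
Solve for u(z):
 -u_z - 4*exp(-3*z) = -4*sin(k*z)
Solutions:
 u(z) = C1 + 4*exp(-3*z)/3 - 4*cos(k*z)/k


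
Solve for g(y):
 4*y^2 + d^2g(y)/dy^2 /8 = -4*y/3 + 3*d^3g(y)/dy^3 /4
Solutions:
 g(y) = C1 + C2*y + C3*exp(y/6) - 8*y^4/3 - 592*y^3/9 - 1184*y^2


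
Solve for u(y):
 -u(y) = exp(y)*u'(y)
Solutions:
 u(y) = C1*exp(exp(-y))


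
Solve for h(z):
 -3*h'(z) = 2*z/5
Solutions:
 h(z) = C1 - z^2/15


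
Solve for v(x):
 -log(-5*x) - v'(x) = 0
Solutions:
 v(x) = C1 - x*log(-x) + x*(1 - log(5))


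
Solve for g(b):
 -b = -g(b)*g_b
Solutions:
 g(b) = -sqrt(C1 + b^2)
 g(b) = sqrt(C1 + b^2)


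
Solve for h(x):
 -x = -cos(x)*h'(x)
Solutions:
 h(x) = C1 + Integral(x/cos(x), x)


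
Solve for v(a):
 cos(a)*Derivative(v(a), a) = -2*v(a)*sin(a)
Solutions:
 v(a) = C1*cos(a)^2


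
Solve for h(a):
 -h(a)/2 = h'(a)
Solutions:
 h(a) = C1*exp(-a/2)


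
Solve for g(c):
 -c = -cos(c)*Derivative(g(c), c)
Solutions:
 g(c) = C1 + Integral(c/cos(c), c)


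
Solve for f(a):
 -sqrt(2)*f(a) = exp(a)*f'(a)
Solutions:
 f(a) = C1*exp(sqrt(2)*exp(-a))


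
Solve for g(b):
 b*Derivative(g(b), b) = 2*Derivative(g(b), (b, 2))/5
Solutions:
 g(b) = C1 + C2*erfi(sqrt(5)*b/2)


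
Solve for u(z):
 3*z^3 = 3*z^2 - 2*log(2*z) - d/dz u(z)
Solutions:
 u(z) = C1 - 3*z^4/4 + z^3 - 2*z*log(z) - z*log(4) + 2*z


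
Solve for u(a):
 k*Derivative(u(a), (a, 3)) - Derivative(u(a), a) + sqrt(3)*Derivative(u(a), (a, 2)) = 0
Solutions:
 u(a) = C1 + C2*exp(a*(sqrt(4*k + 3) - sqrt(3))/(2*k)) + C3*exp(-a*(sqrt(4*k + 3) + sqrt(3))/(2*k))


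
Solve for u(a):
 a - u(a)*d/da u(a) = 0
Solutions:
 u(a) = -sqrt(C1 + a^2)
 u(a) = sqrt(C1 + a^2)


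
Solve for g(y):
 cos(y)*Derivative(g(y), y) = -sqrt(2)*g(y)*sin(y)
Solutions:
 g(y) = C1*cos(y)^(sqrt(2))


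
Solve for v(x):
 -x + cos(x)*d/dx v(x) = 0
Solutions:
 v(x) = C1 + Integral(x/cos(x), x)


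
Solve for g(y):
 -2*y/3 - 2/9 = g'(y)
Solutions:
 g(y) = C1 - y^2/3 - 2*y/9


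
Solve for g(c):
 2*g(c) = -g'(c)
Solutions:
 g(c) = C1*exp(-2*c)


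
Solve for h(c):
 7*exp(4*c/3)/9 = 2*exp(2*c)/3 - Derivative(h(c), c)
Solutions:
 h(c) = C1 - 7*exp(4*c/3)/12 + exp(2*c)/3


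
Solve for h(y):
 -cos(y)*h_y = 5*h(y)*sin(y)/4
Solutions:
 h(y) = C1*cos(y)^(5/4)


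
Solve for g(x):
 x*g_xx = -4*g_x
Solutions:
 g(x) = C1 + C2/x^3


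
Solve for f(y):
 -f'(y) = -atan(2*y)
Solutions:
 f(y) = C1 + y*atan(2*y) - log(4*y^2 + 1)/4


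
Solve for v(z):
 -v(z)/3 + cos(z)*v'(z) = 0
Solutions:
 v(z) = C1*(sin(z) + 1)^(1/6)/(sin(z) - 1)^(1/6)


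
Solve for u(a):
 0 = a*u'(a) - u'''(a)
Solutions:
 u(a) = C1 + Integral(C2*airyai(a) + C3*airybi(a), a)


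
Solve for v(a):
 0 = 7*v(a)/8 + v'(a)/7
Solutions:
 v(a) = C1*exp(-49*a/8)


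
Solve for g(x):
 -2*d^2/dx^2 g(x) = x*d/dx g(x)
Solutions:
 g(x) = C1 + C2*erf(x/2)


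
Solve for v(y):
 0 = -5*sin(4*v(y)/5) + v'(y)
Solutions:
 -5*y + 5*log(cos(4*v(y)/5) - 1)/8 - 5*log(cos(4*v(y)/5) + 1)/8 = C1


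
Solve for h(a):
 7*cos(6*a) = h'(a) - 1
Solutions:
 h(a) = C1 + a + 7*sin(6*a)/6


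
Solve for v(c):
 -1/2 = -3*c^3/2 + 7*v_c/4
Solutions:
 v(c) = C1 + 3*c^4/14 - 2*c/7


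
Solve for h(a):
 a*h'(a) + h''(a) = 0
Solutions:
 h(a) = C1 + C2*erf(sqrt(2)*a/2)


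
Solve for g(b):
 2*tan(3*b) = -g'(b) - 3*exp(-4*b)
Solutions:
 g(b) = C1 - log(tan(3*b)^2 + 1)/3 + 3*exp(-4*b)/4


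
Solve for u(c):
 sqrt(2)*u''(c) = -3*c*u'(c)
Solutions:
 u(c) = C1 + C2*erf(2^(1/4)*sqrt(3)*c/2)


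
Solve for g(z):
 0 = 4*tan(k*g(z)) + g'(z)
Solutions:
 g(z) = Piecewise((-asin(exp(C1*k - 4*k*z))/k + pi/k, Ne(k, 0)), (nan, True))
 g(z) = Piecewise((asin(exp(C1*k - 4*k*z))/k, Ne(k, 0)), (nan, True))


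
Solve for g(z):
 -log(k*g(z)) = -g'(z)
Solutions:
 li(k*g(z))/k = C1 + z


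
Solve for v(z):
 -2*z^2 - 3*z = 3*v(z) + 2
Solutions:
 v(z) = -2*z^2/3 - z - 2/3


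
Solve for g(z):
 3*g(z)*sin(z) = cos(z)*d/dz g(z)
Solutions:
 g(z) = C1/cos(z)^3


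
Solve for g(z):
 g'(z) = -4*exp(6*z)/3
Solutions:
 g(z) = C1 - 2*exp(6*z)/9


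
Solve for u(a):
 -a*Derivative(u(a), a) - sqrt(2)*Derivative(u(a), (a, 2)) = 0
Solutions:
 u(a) = C1 + C2*erf(2^(1/4)*a/2)


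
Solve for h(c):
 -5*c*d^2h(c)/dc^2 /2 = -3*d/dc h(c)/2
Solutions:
 h(c) = C1 + C2*c^(8/5)


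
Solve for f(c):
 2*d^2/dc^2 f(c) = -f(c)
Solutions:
 f(c) = C1*sin(sqrt(2)*c/2) + C2*cos(sqrt(2)*c/2)


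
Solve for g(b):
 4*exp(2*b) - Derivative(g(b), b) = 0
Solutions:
 g(b) = C1 + 2*exp(2*b)


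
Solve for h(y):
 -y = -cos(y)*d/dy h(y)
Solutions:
 h(y) = C1 + Integral(y/cos(y), y)


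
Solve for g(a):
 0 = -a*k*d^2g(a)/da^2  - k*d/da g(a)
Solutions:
 g(a) = C1 + C2*log(a)


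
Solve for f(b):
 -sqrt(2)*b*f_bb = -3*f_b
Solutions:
 f(b) = C1 + C2*b^(1 + 3*sqrt(2)/2)


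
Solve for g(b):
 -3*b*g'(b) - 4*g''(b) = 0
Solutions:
 g(b) = C1 + C2*erf(sqrt(6)*b/4)


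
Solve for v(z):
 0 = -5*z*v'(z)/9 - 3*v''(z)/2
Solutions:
 v(z) = C1 + C2*erf(sqrt(15)*z/9)


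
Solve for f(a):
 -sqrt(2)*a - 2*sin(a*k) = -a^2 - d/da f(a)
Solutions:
 f(a) = C1 - a^3/3 + sqrt(2)*a^2/2 - 2*cos(a*k)/k


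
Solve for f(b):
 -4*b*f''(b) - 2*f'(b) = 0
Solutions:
 f(b) = C1 + C2*sqrt(b)


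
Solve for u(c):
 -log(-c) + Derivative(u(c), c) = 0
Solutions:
 u(c) = C1 + c*log(-c) - c


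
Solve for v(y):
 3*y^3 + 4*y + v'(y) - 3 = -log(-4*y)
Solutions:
 v(y) = C1 - 3*y^4/4 - 2*y^2 - y*log(-y) + 2*y*(2 - log(2))


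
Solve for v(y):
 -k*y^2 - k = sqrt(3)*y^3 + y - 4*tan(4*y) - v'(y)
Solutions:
 v(y) = C1 + k*y^3/3 + k*y + sqrt(3)*y^4/4 + y^2/2 + log(cos(4*y))


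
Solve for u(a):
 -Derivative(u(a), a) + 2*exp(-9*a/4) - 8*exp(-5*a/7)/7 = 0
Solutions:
 u(a) = C1 - 8*exp(-9*a/4)/9 + 8*exp(-5*a/7)/5


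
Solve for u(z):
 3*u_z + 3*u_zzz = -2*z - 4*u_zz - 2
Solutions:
 u(z) = C1 - z^2/3 + 2*z/9 + (C2*sin(sqrt(5)*z/3) + C3*cos(sqrt(5)*z/3))*exp(-2*z/3)


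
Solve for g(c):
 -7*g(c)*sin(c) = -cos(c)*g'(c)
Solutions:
 g(c) = C1/cos(c)^7


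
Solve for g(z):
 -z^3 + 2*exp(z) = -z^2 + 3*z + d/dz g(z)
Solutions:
 g(z) = C1 - z^4/4 + z^3/3 - 3*z^2/2 + 2*exp(z)


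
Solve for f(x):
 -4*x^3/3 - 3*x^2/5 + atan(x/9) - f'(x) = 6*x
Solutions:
 f(x) = C1 - x^4/3 - x^3/5 - 3*x^2 + x*atan(x/9) - 9*log(x^2 + 81)/2


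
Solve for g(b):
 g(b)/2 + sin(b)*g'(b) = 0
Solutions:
 g(b) = C1*(cos(b) + 1)^(1/4)/(cos(b) - 1)^(1/4)


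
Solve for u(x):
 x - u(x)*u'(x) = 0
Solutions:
 u(x) = -sqrt(C1 + x^2)
 u(x) = sqrt(C1 + x^2)


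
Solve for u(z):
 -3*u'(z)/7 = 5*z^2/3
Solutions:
 u(z) = C1 - 35*z^3/27


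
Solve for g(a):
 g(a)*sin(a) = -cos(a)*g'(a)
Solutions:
 g(a) = C1*cos(a)


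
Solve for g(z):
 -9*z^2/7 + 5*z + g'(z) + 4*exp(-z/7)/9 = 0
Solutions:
 g(z) = C1 + 3*z^3/7 - 5*z^2/2 + 28*exp(-z/7)/9


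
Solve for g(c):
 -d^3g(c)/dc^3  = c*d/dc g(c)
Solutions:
 g(c) = C1 + Integral(C2*airyai(-c) + C3*airybi(-c), c)


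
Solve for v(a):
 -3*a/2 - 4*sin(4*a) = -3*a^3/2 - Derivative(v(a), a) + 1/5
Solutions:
 v(a) = C1 - 3*a^4/8 + 3*a^2/4 + a/5 - cos(4*a)


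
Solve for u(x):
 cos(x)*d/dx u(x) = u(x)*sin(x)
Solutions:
 u(x) = C1/cos(x)


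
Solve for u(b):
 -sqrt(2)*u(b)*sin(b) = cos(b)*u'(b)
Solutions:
 u(b) = C1*cos(b)^(sqrt(2))
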